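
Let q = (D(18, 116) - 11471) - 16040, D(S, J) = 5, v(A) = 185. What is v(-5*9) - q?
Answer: 27691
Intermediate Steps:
q = -27506 (q = (5 - 11471) - 16040 = -11466 - 16040 = -27506)
v(-5*9) - q = 185 - 1*(-27506) = 185 + 27506 = 27691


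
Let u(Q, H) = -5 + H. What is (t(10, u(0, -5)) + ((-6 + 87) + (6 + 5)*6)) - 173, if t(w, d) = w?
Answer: -16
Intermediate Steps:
(t(10, u(0, -5)) + ((-6 + 87) + (6 + 5)*6)) - 173 = (10 + ((-6 + 87) + (6 + 5)*6)) - 173 = (10 + (81 + 11*6)) - 173 = (10 + (81 + 66)) - 173 = (10 + 147) - 173 = 157 - 173 = -16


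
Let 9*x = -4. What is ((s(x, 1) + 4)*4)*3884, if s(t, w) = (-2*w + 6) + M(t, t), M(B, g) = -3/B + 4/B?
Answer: 89332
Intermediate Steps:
x = -4/9 (x = (⅑)*(-4) = -4/9 ≈ -0.44444)
M(B, g) = 1/B
s(t, w) = 6 + 1/t - 2*w (s(t, w) = (-2*w + 6) + 1/t = (6 - 2*w) + 1/t = 6 + 1/t - 2*w)
((s(x, 1) + 4)*4)*3884 = (((6 + 1/(-4/9) - 2*1) + 4)*4)*3884 = (((6 - 9/4 - 2) + 4)*4)*3884 = ((7/4 + 4)*4)*3884 = ((23/4)*4)*3884 = 23*3884 = 89332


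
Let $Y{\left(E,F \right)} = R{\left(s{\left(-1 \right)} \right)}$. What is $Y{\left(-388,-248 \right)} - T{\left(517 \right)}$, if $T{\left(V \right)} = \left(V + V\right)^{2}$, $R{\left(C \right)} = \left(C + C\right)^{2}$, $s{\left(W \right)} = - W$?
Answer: $-1069152$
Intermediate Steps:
$R{\left(C \right)} = 4 C^{2}$ ($R{\left(C \right)} = \left(2 C\right)^{2} = 4 C^{2}$)
$T{\left(V \right)} = 4 V^{2}$ ($T{\left(V \right)} = \left(2 V\right)^{2} = 4 V^{2}$)
$Y{\left(E,F \right)} = 4$ ($Y{\left(E,F \right)} = 4 \left(\left(-1\right) \left(-1\right)\right)^{2} = 4 \cdot 1^{2} = 4 \cdot 1 = 4$)
$Y{\left(-388,-248 \right)} - T{\left(517 \right)} = 4 - 4 \cdot 517^{2} = 4 - 4 \cdot 267289 = 4 - 1069156 = -1069152$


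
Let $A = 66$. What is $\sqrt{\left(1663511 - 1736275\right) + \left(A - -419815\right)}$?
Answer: $\sqrt{347117} \approx 589.17$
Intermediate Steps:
$\sqrt{\left(1663511 - 1736275\right) + \left(A - -419815\right)} = \sqrt{\left(1663511 - 1736275\right) + \left(66 - -419815\right)} = \sqrt{-72764 + \left(66 + 419815\right)} = \sqrt{-72764 + 419881} = \sqrt{347117}$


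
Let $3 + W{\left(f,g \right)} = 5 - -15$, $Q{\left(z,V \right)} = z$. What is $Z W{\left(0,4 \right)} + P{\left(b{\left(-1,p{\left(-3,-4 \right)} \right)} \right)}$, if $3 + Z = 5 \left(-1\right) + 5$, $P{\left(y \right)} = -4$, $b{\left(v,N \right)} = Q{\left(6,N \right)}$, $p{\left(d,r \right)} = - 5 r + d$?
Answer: $-55$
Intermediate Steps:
$p{\left(d,r \right)} = d - 5 r$
$b{\left(v,N \right)} = 6$
$W{\left(f,g \right)} = 17$ ($W{\left(f,g \right)} = -3 + \left(5 - -15\right) = -3 + \left(5 + 15\right) = -3 + 20 = 17$)
$Z = -3$ ($Z = -3 + \left(5 \left(-1\right) + 5\right) = -3 + \left(-5 + 5\right) = -3 + 0 = -3$)
$Z W{\left(0,4 \right)} + P{\left(b{\left(-1,p{\left(-3,-4 \right)} \right)} \right)} = \left(-3\right) 17 - 4 = -51 - 4 = -55$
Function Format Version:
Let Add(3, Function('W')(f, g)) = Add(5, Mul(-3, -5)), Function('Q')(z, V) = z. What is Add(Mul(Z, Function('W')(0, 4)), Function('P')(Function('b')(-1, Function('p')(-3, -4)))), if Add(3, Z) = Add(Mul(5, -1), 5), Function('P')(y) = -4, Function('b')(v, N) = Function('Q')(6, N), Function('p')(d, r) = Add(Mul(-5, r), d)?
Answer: -55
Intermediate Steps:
Function('p')(d, r) = Add(d, Mul(-5, r))
Function('b')(v, N) = 6
Function('W')(f, g) = 17 (Function('W')(f, g) = Add(-3, Add(5, Mul(-3, -5))) = Add(-3, Add(5, 15)) = Add(-3, 20) = 17)
Z = -3 (Z = Add(-3, Add(Mul(5, -1), 5)) = Add(-3, Add(-5, 5)) = Add(-3, 0) = -3)
Add(Mul(Z, Function('W')(0, 4)), Function('P')(Function('b')(-1, Function('p')(-3, -4)))) = Add(Mul(-3, 17), -4) = Add(-51, -4) = -55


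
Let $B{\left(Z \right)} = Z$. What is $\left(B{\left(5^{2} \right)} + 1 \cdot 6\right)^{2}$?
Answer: $961$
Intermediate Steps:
$\left(B{\left(5^{2} \right)} + 1 \cdot 6\right)^{2} = \left(5^{2} + 1 \cdot 6\right)^{2} = \left(25 + 6\right)^{2} = 31^{2} = 961$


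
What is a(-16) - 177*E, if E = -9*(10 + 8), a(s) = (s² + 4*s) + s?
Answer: 28850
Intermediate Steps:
a(s) = s² + 5*s
E = -162 (E = -9*18 = -162)
a(-16) - 177*E = -16*(5 - 16) - 177*(-162) = -16*(-11) + 28674 = 176 + 28674 = 28850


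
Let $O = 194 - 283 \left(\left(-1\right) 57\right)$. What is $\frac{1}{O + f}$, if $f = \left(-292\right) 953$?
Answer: $- \frac{1}{261951} \approx -3.8175 \cdot 10^{-6}$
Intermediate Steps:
$O = 16325$ ($O = 194 - -16131 = 194 + 16131 = 16325$)
$f = -278276$
$\frac{1}{O + f} = \frac{1}{16325 - 278276} = \frac{1}{-261951} = - \frac{1}{261951}$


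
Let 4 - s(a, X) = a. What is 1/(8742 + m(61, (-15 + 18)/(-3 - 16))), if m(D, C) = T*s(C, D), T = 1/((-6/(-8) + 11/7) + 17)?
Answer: 10279/89861230 ≈ 0.00011439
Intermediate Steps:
s(a, X) = 4 - a
T = 28/541 (T = 1/((-6*(-⅛) + 11*(⅐)) + 17) = 1/((¾ + 11/7) + 17) = 1/(65/28 + 17) = 1/(541/28) = 28/541 ≈ 0.051756)
m(D, C) = 112/541 - 28*C/541 (m(D, C) = 28*(4 - C)/541 = 112/541 - 28*C/541)
1/(8742 + m(61, (-15 + 18)/(-3 - 16))) = 1/(8742 + (112/541 - 28*(-15 + 18)/(541*(-3 - 16)))) = 1/(8742 + (112/541 - 84/(541*(-19)))) = 1/(8742 + (112/541 - 84*(-1)/(541*19))) = 1/(8742 + (112/541 - 28/541*(-3/19))) = 1/(8742 + (112/541 + 84/10279)) = 1/(8742 + 2212/10279) = 1/(89861230/10279) = 10279/89861230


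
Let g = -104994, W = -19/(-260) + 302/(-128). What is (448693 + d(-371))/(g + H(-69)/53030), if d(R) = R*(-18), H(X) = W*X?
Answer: -100457028380800/23162179714941 ≈ -4.3371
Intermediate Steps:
W = -9511/4160 (W = -19*(-1/260) + 302*(-1/128) = 19/260 - 151/64 = -9511/4160 ≈ -2.2863)
H(X) = -9511*X/4160
d(R) = -18*R
(448693 + d(-371))/(g + H(-69)/53030) = (448693 - 18*(-371))/(-104994 - 9511/4160*(-69)/53030) = (448693 + 6678)/(-104994 + (656259/4160)*(1/53030)) = 455371/(-104994 + 656259/220604800) = 455371/(-23162179714941/220604800) = 455371*(-220604800/23162179714941) = -100457028380800/23162179714941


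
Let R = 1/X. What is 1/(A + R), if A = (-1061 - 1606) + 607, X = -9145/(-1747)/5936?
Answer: -9145/8468508 ≈ -0.0010799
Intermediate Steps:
X = 9145/10370192 (X = -9145*(-1/1747)*(1/5936) = (9145/1747)*(1/5936) = 9145/10370192 ≈ 0.00088185)
A = -2060 (A = -2667 + 607 = -2060)
R = 10370192/9145 (R = 1/(9145/10370192) = 10370192/9145 ≈ 1134.0)
1/(A + R) = 1/(-2060 + 10370192/9145) = 1/(-8468508/9145) = -9145/8468508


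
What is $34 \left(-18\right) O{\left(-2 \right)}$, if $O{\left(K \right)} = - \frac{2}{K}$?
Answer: $-612$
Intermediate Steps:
$34 \left(-18\right) O{\left(-2 \right)} = 34 \left(-18\right) \left(- \frac{2}{-2}\right) = - 612 \left(\left(-2\right) \left(- \frac{1}{2}\right)\right) = \left(-612\right) 1 = -612$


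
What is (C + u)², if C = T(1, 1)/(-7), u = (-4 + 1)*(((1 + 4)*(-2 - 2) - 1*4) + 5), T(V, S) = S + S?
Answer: 157609/49 ≈ 3216.5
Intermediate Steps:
T(V, S) = 2*S
u = 57 (u = -3*((5*(-4) - 4) + 5) = -3*((-20 - 4) + 5) = -3*(-24 + 5) = -3*(-19) = 57)
C = -2/7 (C = (2*1)/(-7) = 2*(-⅐) = -2/7 ≈ -0.28571)
(C + u)² = (-2/7 + 57)² = (397/7)² = 157609/49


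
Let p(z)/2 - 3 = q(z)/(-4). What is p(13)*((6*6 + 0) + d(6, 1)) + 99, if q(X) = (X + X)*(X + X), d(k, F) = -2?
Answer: -11189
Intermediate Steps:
q(X) = 4*X**2 (q(X) = (2*X)*(2*X) = 4*X**2)
p(z) = 6 - 2*z**2 (p(z) = 6 + 2*((4*z**2)/(-4)) = 6 + 2*((4*z**2)*(-1/4)) = 6 + 2*(-z**2) = 6 - 2*z**2)
p(13)*((6*6 + 0) + d(6, 1)) + 99 = (6 - 2*13**2)*((6*6 + 0) - 2) + 99 = (6 - 2*169)*((36 + 0) - 2) + 99 = (6 - 338)*(36 - 2) + 99 = -332*34 + 99 = -11288 + 99 = -11189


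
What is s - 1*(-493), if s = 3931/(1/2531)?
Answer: 9949854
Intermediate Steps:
s = 9949361 (s = 3931/(1/2531) = 3931*2531 = 9949361)
s - 1*(-493) = 9949361 - 1*(-493) = 9949361 + 493 = 9949854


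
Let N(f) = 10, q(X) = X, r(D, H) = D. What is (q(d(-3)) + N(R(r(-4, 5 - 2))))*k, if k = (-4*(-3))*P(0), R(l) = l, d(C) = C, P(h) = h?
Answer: 0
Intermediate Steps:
k = 0 (k = -4*(-3)*0 = 12*0 = 0)
(q(d(-3)) + N(R(r(-4, 5 - 2))))*k = (-3 + 10)*0 = 7*0 = 0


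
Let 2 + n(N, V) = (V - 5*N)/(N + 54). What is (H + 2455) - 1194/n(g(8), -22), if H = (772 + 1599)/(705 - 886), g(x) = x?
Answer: 514022/181 ≈ 2839.9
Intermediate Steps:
n(N, V) = -2 + (V - 5*N)/(54 + N) (n(N, V) = -2 + (V - 5*N)/(N + 54) = -2 + (V - 5*N)/(54 + N))
H = -2371/181 (H = 2371/(-181) = 2371*(-1/181) = -2371/181 ≈ -13.099)
(H + 2455) - 1194/n(g(8), -22) = (-2371/181 + 2455) - 1194*(54 + 8)/(-108 - 22 - 7*8) = 441984/181 - 1194*62/(-108 - 22 - 56) = 441984/181 - 1194/((1/62)*(-186)) = 441984/181 - 1194/(-3) = 441984/181 - 1194*(-⅓) = 441984/181 + 398 = 514022/181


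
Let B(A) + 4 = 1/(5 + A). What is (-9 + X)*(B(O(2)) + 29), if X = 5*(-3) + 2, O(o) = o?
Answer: -3872/7 ≈ -553.14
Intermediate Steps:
B(A) = -4 + 1/(5 + A)
X = -13 (X = -15 + 2 = -13)
(-9 + X)*(B(O(2)) + 29) = (-9 - 13)*((-19 - 4*2)/(5 + 2) + 29) = -22*((-19 - 8)/7 + 29) = -22*((⅐)*(-27) + 29) = -22*(-27/7 + 29) = -22*176/7 = -3872/7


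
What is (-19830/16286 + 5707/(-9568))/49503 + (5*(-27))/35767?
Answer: -40441173610879/10611487891695648 ≈ -0.0038111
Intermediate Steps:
(-19830/16286 + 5707/(-9568))/49503 + (5*(-27))/35767 = (-19830*1/16286 + 5707*(-1/9568))*(1/49503) - 135*1/35767 = (-9915/8143 - 439/736)*(1/49503) - 135/35767 = -10872217/5993248*1/49503 - 135/35767 = -10872217/296683755744 - 135/35767 = -40441173610879/10611487891695648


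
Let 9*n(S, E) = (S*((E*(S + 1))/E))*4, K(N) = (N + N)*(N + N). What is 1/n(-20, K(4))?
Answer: 9/1520 ≈ 0.0059211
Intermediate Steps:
K(N) = 4*N² (K(N) = (2*N)*(2*N) = 4*N²)
n(S, E) = 4*S*(1 + S)/9 (n(S, E) = ((S*((E*(S + 1))/E))*4)/9 = ((S*((E*(1 + S))/E))*4)/9 = ((S*(1 + S))*4)/9 = (4*S*(1 + S))/9 = 4*S*(1 + S)/9)
1/n(-20, K(4)) = 1/((4/9)*(-20)*(1 - 20)) = 1/((4/9)*(-20)*(-19)) = 1/(1520/9) = 9/1520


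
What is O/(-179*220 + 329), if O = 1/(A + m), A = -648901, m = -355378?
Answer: 1/39218099229 ≈ 2.5498e-11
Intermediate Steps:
O = -1/1004279 (O = 1/(-648901 - 355378) = 1/(-1004279) = -1/1004279 ≈ -9.9574e-7)
O/(-179*220 + 329) = -1/(1004279*(-179*220 + 329)) = -1/(1004279*(-39380 + 329)) = -1/1004279/(-39051) = -1/1004279*(-1/39051) = 1/39218099229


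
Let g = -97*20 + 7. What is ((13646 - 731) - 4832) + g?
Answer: 6150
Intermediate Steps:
g = -1933 (g = -1940 + 7 = -1933)
((13646 - 731) - 4832) + g = ((13646 - 731) - 4832) - 1933 = (12915 - 4832) - 1933 = 8083 - 1933 = 6150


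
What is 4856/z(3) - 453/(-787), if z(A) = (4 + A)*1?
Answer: 3824843/5509 ≈ 694.29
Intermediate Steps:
z(A) = 4 + A
4856/z(3) - 453/(-787) = 4856/(4 + 3) - 453/(-787) = 4856/7 - 453*(-1/787) = 4856*(⅐) + 453/787 = 4856/7 + 453/787 = 3824843/5509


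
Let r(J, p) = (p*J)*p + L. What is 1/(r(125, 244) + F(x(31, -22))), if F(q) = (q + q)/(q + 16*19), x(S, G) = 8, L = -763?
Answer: 39/290208245 ≈ 1.3439e-7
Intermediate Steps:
r(J, p) = -763 + J*p² (r(J, p) = (p*J)*p - 763 = (J*p)*p - 763 = J*p² - 763 = -763 + J*p²)
F(q) = 2*q/(304 + q) (F(q) = (2*q)/(q + 304) = (2*q)/(304 + q) = 2*q/(304 + q))
1/(r(125, 244) + F(x(31, -22))) = 1/((-763 + 125*244²) + 2*8/(304 + 8)) = 1/((-763 + 125*59536) + 2*8/312) = 1/((-763 + 7442000) + 2*8*(1/312)) = 1/(7441237 + 2/39) = 1/(290208245/39) = 39/290208245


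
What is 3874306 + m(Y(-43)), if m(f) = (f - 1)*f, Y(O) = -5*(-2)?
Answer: 3874396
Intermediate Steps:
Y(O) = 10
m(f) = f*(-1 + f) (m(f) = (-1 + f)*f = f*(-1 + f))
3874306 + m(Y(-43)) = 3874306 + 10*(-1 + 10) = 3874306 + 10*9 = 3874306 + 90 = 3874396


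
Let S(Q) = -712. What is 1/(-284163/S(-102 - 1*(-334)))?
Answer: 712/284163 ≈ 0.0025056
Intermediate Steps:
1/(-284163/S(-102 - 1*(-334))) = 1/(-284163/(-712)) = 1/(-284163*(-1/712)) = 1/(284163/712) = 712/284163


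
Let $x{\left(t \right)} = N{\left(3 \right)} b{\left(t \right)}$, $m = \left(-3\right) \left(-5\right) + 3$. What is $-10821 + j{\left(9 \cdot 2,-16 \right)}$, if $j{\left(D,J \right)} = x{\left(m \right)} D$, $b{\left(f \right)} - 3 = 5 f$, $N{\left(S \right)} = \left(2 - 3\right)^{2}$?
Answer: $-9147$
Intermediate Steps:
$N{\left(S \right)} = 1$ ($N{\left(S \right)} = \left(-1\right)^{2} = 1$)
$m = 18$ ($m = 15 + 3 = 18$)
$b{\left(f \right)} = 3 + 5 f$
$x{\left(t \right)} = 3 + 5 t$ ($x{\left(t \right)} = 1 \left(3 + 5 t\right) = 3 + 5 t$)
$j{\left(D,J \right)} = 93 D$ ($j{\left(D,J \right)} = \left(3 + 5 \cdot 18\right) D = \left(3 + 90\right) D = 93 D$)
$-10821 + j{\left(9 \cdot 2,-16 \right)} = -10821 + 93 \cdot 9 \cdot 2 = -10821 + 93 \cdot 18 = -10821 + 1674 = -9147$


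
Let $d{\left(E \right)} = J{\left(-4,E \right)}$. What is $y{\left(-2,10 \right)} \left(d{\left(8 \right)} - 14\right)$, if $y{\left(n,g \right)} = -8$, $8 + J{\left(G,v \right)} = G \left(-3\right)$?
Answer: $80$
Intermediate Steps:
$J{\left(G,v \right)} = -8 - 3 G$ ($J{\left(G,v \right)} = -8 + G \left(-3\right) = -8 - 3 G$)
$d{\left(E \right)} = 4$ ($d{\left(E \right)} = -8 - -12 = -8 + 12 = 4$)
$y{\left(-2,10 \right)} \left(d{\left(8 \right)} - 14\right) = - 8 \left(4 - 14\right) = \left(-8\right) \left(-10\right) = 80$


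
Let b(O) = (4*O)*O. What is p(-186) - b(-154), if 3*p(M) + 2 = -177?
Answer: -284771/3 ≈ -94924.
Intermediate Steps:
b(O) = 4*O²
p(M) = -179/3 (p(M) = -⅔ + (⅓)*(-177) = -⅔ - 59 = -179/3)
p(-186) - b(-154) = -179/3 - 4*(-154)² = -179/3 - 4*23716 = -179/3 - 1*94864 = -179/3 - 94864 = -284771/3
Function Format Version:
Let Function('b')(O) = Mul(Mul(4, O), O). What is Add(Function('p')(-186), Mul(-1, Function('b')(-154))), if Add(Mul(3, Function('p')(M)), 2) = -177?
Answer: Rational(-284771, 3) ≈ -94924.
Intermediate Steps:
Function('b')(O) = Mul(4, Pow(O, 2))
Function('p')(M) = Rational(-179, 3) (Function('p')(M) = Add(Rational(-2, 3), Mul(Rational(1, 3), -177)) = Add(Rational(-2, 3), -59) = Rational(-179, 3))
Add(Function('p')(-186), Mul(-1, Function('b')(-154))) = Add(Rational(-179, 3), Mul(-1, Mul(4, Pow(-154, 2)))) = Add(Rational(-179, 3), Mul(-1, Mul(4, 23716))) = Add(Rational(-179, 3), Mul(-1, 94864)) = Add(Rational(-179, 3), -94864) = Rational(-284771, 3)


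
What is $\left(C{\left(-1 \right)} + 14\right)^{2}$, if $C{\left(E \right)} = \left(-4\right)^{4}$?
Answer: $72900$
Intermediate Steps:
$C{\left(E \right)} = 256$
$\left(C{\left(-1 \right)} + 14\right)^{2} = \left(256 + 14\right)^{2} = 270^{2} = 72900$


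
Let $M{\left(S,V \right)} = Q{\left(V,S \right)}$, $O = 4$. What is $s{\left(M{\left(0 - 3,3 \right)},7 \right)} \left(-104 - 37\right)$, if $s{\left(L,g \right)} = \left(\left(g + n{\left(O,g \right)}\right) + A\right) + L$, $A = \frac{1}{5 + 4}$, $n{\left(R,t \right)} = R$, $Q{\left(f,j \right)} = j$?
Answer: $- \frac{3431}{3} \approx -1143.7$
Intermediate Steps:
$M{\left(S,V \right)} = S$
$A = \frac{1}{9} \approx 0.11111$
$s{\left(L,g \right)} = \frac{37}{9} + L + g$ ($s{\left(L,g \right)} = \left(\left(g + 4\right) + \frac{1}{9}\right) + L = \left(\left(4 + g\right) + \frac{1}{9}\right) + L = \left(\frac{37}{9} + g\right) + L = \frac{37}{9} + L + g$)
$s{\left(M{\left(0 - 3,3 \right)},7 \right)} \left(-104 - 37\right) = \left(\frac{37}{9} + \left(0 - 3\right) + 7\right) \left(-104 - 37\right) = \left(\frac{37}{9} - 3 + 7\right) \left(-141\right) = \frac{73}{9} \left(-141\right) = - \frac{3431}{3}$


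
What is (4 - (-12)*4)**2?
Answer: 2704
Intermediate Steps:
(4 - (-12)*4)**2 = (4 - 4*(-12))**2 = (4 + 48)**2 = 52**2 = 2704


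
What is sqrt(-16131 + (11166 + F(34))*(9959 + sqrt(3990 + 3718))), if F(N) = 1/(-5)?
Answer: sqrt(2779601780 + 558290*sqrt(1927))/5 ≈ 10591.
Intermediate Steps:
F(N) = -1/5
sqrt(-16131 + (11166 + F(34))*(9959 + sqrt(3990 + 3718))) = sqrt(-16131 + (11166 - 1/5)*(9959 + sqrt(3990 + 3718))) = sqrt(-16131 + 55829*(9959 + sqrt(7708))/5) = sqrt(-16131 + 55829*(9959 + 2*sqrt(1927))/5) = sqrt(-16131 + (556001011/5 + 111658*sqrt(1927)/5)) = sqrt(555920356/5 + 111658*sqrt(1927)/5)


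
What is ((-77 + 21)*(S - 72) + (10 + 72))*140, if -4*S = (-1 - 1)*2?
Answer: 568120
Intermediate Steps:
S = 1 (S = -(-1 - 1)*2/4 = -(-1)*2/2 = -¼*(-4) = 1)
((-77 + 21)*(S - 72) + (10 + 72))*140 = ((-77 + 21)*(1 - 72) + (10 + 72))*140 = (-56*(-71) + 82)*140 = (3976 + 82)*140 = 4058*140 = 568120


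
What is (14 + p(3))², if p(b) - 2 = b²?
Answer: 625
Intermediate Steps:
p(b) = 2 + b²
(14 + p(3))² = (14 + (2 + 3²))² = (14 + (2 + 9))² = (14 + 11)² = 25² = 625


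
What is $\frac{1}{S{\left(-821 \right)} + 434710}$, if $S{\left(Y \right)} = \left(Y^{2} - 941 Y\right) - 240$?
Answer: $\frac{1}{1881072} \approx 5.3161 \cdot 10^{-7}$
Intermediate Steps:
$S{\left(Y \right)} = -240 + Y^{2} - 941 Y$
$\frac{1}{S{\left(-821 \right)} + 434710} = \frac{1}{\left(-240 + \left(-821\right)^{2} - -772561\right) + 434710} = \frac{1}{\left(-240 + 674041 + 772561\right) + 434710} = \frac{1}{1446362 + 434710} = \frac{1}{1881072}$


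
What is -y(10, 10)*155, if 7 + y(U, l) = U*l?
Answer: -14415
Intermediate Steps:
y(U, l) = -7 + U*l
-y(10, 10)*155 = -(-7 + 10*10)*155 = -(-7 + 100)*155 = -93*155 = -1*14415 = -14415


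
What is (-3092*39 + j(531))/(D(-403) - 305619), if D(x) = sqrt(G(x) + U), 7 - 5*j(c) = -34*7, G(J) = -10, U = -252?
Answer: 36839008641/93402973423 + 120539*I*sqrt(262)/93402973423 ≈ 0.39441 + 2.0889e-5*I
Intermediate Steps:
j(c) = 49 (j(c) = 7/5 - (-34)*7/5 = 7/5 - 1/5*(-238) = 7/5 + 238/5 = 49)
D(x) = I*sqrt(262) (D(x) = sqrt(-10 - 252) = sqrt(-262) = I*sqrt(262))
(-3092*39 + j(531))/(D(-403) - 305619) = (-3092*39 + 49)/(I*sqrt(262) - 305619) = (-120588 + 49)/(-305619 + I*sqrt(262)) = -120539/(-305619 + I*sqrt(262))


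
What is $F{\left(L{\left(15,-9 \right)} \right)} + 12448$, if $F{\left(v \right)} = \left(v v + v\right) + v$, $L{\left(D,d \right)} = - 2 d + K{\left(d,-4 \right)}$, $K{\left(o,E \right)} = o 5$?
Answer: $13123$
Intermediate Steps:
$K{\left(o,E \right)} = 5 o$
$L{\left(D,d \right)} = 3 d$ ($L{\left(D,d \right)} = - 2 d + 5 d = 3 d$)
$F{\left(v \right)} = v^{2} + 2 v$ ($F{\left(v \right)} = \left(v^{2} + v\right) + v = \left(v + v^{2}\right) + v = v^{2} + 2 v$)
$F{\left(L{\left(15,-9 \right)} \right)} + 12448 = 3 \left(-9\right) \left(2 + 3 \left(-9\right)\right) + 12448 = - 27 \left(2 - 27\right) + 12448 = \left(-27\right) \left(-25\right) + 12448 = 675 + 12448 = 13123$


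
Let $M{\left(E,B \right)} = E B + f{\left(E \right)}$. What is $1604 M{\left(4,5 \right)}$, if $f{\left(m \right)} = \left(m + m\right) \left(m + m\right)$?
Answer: $134736$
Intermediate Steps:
$f{\left(m \right)} = 4 m^{2}$ ($f{\left(m \right)} = 2 m 2 m = 4 m^{2}$)
$M{\left(E,B \right)} = 4 E^{2} + B E$ ($M{\left(E,B \right)} = E B + 4 E^{2} = B E + 4 E^{2} = 4 E^{2} + B E$)
$1604 M{\left(4,5 \right)} = 1604 \cdot 4 \left(5 + 4 \cdot 4\right) = 1604 \cdot 4 \left(5 + 16\right) = 1604 \cdot 4 \cdot 21 = 1604 \cdot 84 = 134736$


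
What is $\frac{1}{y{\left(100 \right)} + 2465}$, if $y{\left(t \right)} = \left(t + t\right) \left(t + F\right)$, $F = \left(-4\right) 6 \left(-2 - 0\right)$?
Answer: $\frac{1}{32065} \approx 3.1187 \cdot 10^{-5}$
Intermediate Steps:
$F = 48$ ($F = - 24 \left(-2 + 0\right) = \left(-24\right) \left(-2\right) = 48$)
$y{\left(t \right)} = 2 t \left(48 + t\right)$ ($y{\left(t \right)} = \left(t + t\right) \left(t + 48\right) = 2 t \left(48 + t\right)$)
$\frac{1}{y{\left(100 \right)} + 2465} = \frac{1}{2 \cdot 100 \left(48 + 100\right) + 2465} = \frac{1}{2 \cdot 100 \cdot 148 + 2465} = \frac{1}{29600 + 2465} = \frac{1}{32065}$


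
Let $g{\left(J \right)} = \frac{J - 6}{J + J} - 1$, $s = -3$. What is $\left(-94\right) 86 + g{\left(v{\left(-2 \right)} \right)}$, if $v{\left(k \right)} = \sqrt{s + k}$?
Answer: $- \frac{16169}{2} + \frac{3 i \sqrt{5}}{5} \approx -8084.5 + 1.3416 i$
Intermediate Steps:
$v{\left(k \right)} = \sqrt{-3 + k}$
$g{\left(J \right)} = -1 + \frac{-6 + J}{2 J}$ ($g{\left(J \right)} = \frac{-6 + J}{2 J} - 1 = -1 + \frac{-6 + J}{2 J}$)
$\left(-94\right) 86 + g{\left(v{\left(-2 \right)} \right)} = \left(-94\right) 86 + \frac{-6 - \sqrt{-3 - 2}}{2 \sqrt{-3 - 2}} = -8084 + \frac{-6 - \sqrt{-5}}{2 \sqrt{-5}} = -8084 + \frac{-6 - i \sqrt{5}}{2 i \sqrt{5}} = -8084 + \frac{- \frac{i \sqrt{5}}{5} \left(-6 - i \sqrt{5}\right)}{2} = -8084 - \frac{i \sqrt{5} \left(-6 - i \sqrt{5}\right)}{10}$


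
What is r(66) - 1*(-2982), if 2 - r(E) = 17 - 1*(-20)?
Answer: 2947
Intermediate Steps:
r(E) = -35 (r(E) = 2 - (17 - 1*(-20)) = 2 - (17 + 20) = 2 - 1*37 = 2 - 37 = -35)
r(66) - 1*(-2982) = -35 - 1*(-2982) = -35 + 2982 = 2947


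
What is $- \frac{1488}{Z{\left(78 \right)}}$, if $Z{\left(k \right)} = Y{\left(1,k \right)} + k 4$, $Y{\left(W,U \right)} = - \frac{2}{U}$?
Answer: $- \frac{58032}{12167} \approx -4.7696$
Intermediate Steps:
$Z{\left(k \right)} = - \frac{2}{k} + 4 k$ ($Z{\left(k \right)} = - \frac{2}{k} + k 4 = - \frac{2}{k} + 4 k$)
$- \frac{1488}{Z{\left(78 \right)}} = - \frac{1488}{- \frac{2}{78} + 4 \cdot 78} = - \frac{1488}{\left(-2\right) \frac{1}{78} + 312} = - \frac{1488}{- \frac{1}{39} + 312} = - \frac{1488}{\frac{12167}{39}} = \left(-1488\right) \frac{39}{12167} = - \frac{58032}{12167}$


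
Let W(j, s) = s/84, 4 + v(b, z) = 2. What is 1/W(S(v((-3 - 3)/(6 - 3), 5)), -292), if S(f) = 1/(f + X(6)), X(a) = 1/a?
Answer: -21/73 ≈ -0.28767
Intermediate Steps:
X(a) = 1/a
v(b, z) = -2 (v(b, z) = -4 + 2 = -2)
S(f) = 1/(⅙ + f) (S(f) = 1/(f + 1/6) = 1/(f + ⅙) = 1/(⅙ + f))
W(j, s) = s/84 (W(j, s) = s*(1/84) = s/84)
1/W(S(v((-3 - 3)/(6 - 3), 5)), -292) = 1/((1/84)*(-292)) = 1/(-73/21) = -21/73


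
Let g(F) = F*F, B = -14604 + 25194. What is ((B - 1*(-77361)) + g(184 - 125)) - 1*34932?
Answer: 56500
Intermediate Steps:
B = 10590
g(F) = F**2
((B - 1*(-77361)) + g(184 - 125)) - 1*34932 = ((10590 - 1*(-77361)) + (184 - 125)**2) - 1*34932 = ((10590 + 77361) + 59**2) - 34932 = (87951 + 3481) - 34932 = 91432 - 34932 = 56500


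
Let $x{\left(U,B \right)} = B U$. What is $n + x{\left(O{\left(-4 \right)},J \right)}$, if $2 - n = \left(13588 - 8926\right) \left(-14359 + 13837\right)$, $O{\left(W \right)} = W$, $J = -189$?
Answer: $2434322$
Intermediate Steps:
$n = 2433566$ ($n = 2 - \left(13588 - 8926\right) \left(-14359 + 13837\right) = 2 - 4662 \left(-522\right) = 2 - -2433564 = 2 + 2433564 = 2433566$)
$n + x{\left(O{\left(-4 \right)},J \right)} = 2433566 - -756 = 2433566 + 756 = 2434322$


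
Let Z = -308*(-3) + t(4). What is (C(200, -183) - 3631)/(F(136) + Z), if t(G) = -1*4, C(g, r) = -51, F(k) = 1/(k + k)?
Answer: -1001504/250241 ≈ -4.0022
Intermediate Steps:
F(k) = 1/(2*k)
t(G) = -4
Z = 920 (Z = -308*(-3) - 4 = -77*(-12) - 4 = 924 - 4 = 920)
(C(200, -183) - 3631)/(F(136) + Z) = (-51 - 3631)/((½)/136 + 920) = -3682/((½)*(1/136) + 920) = -3682/(1/272 + 920) = -3682/250241/272 = -3682*272/250241 = -1001504/250241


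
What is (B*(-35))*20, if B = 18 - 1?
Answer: -11900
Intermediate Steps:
B = 17
(B*(-35))*20 = (17*(-35))*20 = -595*20 = -11900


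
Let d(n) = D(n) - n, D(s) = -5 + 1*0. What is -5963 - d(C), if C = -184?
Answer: -6142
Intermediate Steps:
D(s) = -5 (D(s) = -5 + 0 = -5)
d(n) = -5 - n
-5963 - d(C) = -5963 - (-5 - 1*(-184)) = -5963 - (-5 + 184) = -5963 - 1*179 = -5963 - 179 = -6142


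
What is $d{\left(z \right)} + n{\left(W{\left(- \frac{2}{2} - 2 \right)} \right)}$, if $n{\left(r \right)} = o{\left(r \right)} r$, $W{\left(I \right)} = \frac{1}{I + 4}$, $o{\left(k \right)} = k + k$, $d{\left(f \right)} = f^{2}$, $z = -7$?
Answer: $51$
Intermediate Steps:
$o{\left(k \right)} = 2 k$
$W{\left(I \right)} = \frac{1}{4 + I}$
$n{\left(r \right)} = 2 r^{2}$ ($n{\left(r \right)} = 2 r r = 2 r^{2}$)
$d{\left(z \right)} + n{\left(W{\left(- \frac{2}{2} - 2 \right)} \right)} = \left(-7\right)^{2} + 2 \left(\frac{1}{4 - \left(2 + \frac{2}{2}\right)}\right)^{2} = 49 + 2 \left(\frac{1}{4 - 3}\right)^{2} = 49 + 2 \left(1^{-1}\right)^{2} = 49 + 2 \cdot 1^{2} = 49 + 2 \cdot 1 = 49 + 2 = 51$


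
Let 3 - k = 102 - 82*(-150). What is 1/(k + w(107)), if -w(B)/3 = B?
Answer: -1/12720 ≈ -7.8616e-5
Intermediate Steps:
w(B) = -3*B
k = -12399 (k = 3 - (102 - 82*(-150)) = 3 - (102 + 12300) = 3 - 1*12402 = 3 - 12402 = -12399)
1/(k + w(107)) = 1/(-12399 - 3*107) = 1/(-12399 - 321) = 1/(-12720) = -1/12720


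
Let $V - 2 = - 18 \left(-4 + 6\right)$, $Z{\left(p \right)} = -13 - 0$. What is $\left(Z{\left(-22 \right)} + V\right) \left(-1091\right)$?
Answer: $51277$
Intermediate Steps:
$Z{\left(p \right)} = -13$ ($Z{\left(p \right)} = -13 + 0 = -13$)
$V = -34$ ($V = 2 - 18 \left(-4 + 6\right) = 2 - 36 = -34$)
$\left(Z{\left(-22 \right)} + V\right) \left(-1091\right) = \left(-13 - 34\right) \left(-1091\right) = \left(-47\right) \left(-1091\right) = 51277$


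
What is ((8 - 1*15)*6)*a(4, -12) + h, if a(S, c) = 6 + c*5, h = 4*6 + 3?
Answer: 2295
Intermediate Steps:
h = 27 (h = 24 + 3 = 27)
a(S, c) = 6 + 5*c
((8 - 1*15)*6)*a(4, -12) + h = ((8 - 1*15)*6)*(6 + 5*(-12)) + 27 = ((8 - 15)*6)*(6 - 60) + 27 = -7*6*(-54) + 27 = -42*(-54) + 27 = 2268 + 27 = 2295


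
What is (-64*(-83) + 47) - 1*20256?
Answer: -14897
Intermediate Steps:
(-64*(-83) + 47) - 1*20256 = (5312 + 47) - 20256 = 5359 - 20256 = -14897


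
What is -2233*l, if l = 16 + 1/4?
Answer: -145145/4 ≈ -36286.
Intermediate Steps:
l = 65/4 (l = 16 + ¼ = 65/4 ≈ 16.250)
-2233*l = -2233*65/4 = -145145/4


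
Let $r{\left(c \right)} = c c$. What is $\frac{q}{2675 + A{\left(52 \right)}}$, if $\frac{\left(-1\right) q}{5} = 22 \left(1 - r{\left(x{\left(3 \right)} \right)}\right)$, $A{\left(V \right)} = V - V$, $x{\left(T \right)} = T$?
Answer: $\frac{176}{535} \approx 0.32897$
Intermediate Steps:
$r{\left(c \right)} = c^{2}$
$A{\left(V \right)} = 0$
$q = 880$ ($q = - 5 \cdot 22 \left(1 - 3^{2}\right) = - 5 \cdot 22 \left(1 - 9\right) = - 5 \cdot 22 \left(-8\right) = \left(-5\right) \left(-176\right) = 880$)
$\frac{q}{2675 + A{\left(52 \right)}} = \frac{880}{2675 + 0} = \frac{880}{2675} = 880 \cdot \frac{1}{2675} = \frac{176}{535}$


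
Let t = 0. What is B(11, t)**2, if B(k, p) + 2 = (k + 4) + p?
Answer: 169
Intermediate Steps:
B(k, p) = 2 + k + p (B(k, p) = -2 + ((k + 4) + p) = -2 + ((4 + k) + p) = -2 + (4 + k + p) = 2 + k + p)
B(11, t)**2 = (2 + 11 + 0)**2 = 13**2 = 169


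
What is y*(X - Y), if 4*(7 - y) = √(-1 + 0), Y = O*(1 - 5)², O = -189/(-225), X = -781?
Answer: -139027/25 + 19861*I/100 ≈ -5561.1 + 198.61*I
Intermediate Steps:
O = 21/25 (O = -189*(-1/225) = 21/25 ≈ 0.84000)
Y = 336/25 (Y = 21*(1 - 5)²/25 = (21/25)*(-4)² = (21/25)*16 = 336/25 ≈ 13.440)
y = 7 - I/4 (y = 7 - √(-1 + 0)/4 = 7 - I/4 ≈ 7.0 - 0.25*I)
y*(X - Y) = (7 - I/4)*(-781 - 1*336/25) = (7 - I/4)*(-781 - 336/25) = (7 - I/4)*(-19861/25) = -139027/25 + 19861*I/100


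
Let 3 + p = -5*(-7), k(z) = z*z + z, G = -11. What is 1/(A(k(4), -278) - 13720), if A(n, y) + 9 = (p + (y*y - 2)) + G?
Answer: 1/63574 ≈ 1.5730e-5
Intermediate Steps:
k(z) = z + z² (k(z) = z² + z = z + z²)
p = 32 (p = -3 - 5*(-7) = -3 + 35 = 32)
A(n, y) = 10 + y² (A(n, y) = -9 + ((32 + (y*y - 2)) - 11) = -9 + ((32 + (y² - 2)) - 11) = -9 + ((32 + (-2 + y²)) - 11) = -9 + ((30 + y²) - 11) = -9 + (19 + y²) = 10 + y²)
1/(A(k(4), -278) - 13720) = 1/((10 + (-278)²) - 13720) = 1/((10 + 77284) - 13720) = 1/(77294 - 13720) = 1/63574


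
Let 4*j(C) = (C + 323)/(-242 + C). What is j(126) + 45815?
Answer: 21257711/464 ≈ 45814.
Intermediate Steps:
j(C) = (323 + C)/(4*(-242 + C)) (j(C) = ((C + 323)/(-242 + C))/4 = ((323 + C)/(-242 + C))/4 = (323 + C)/(4*(-242 + C)))
j(126) + 45815 = (323 + 126)/(4*(-242 + 126)) + 45815 = (1/4)*449/(-116) + 45815 = (1/4)*(-1/116)*449 + 45815 = -449/464 + 45815 = 21257711/464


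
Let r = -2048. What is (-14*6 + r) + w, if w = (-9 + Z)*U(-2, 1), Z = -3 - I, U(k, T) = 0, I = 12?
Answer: -2132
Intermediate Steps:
Z = -15 (Z = -3 - 1*12 = -3 - 12 = -15)
w = 0 (w = (-9 - 15)*0 = -24*0 = 0)
(-14*6 + r) + w = (-14*6 - 2048) + 0 = (-84 - 2048) + 0 = -2132 + 0 = -2132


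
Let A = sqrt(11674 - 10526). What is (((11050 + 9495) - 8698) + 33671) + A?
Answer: 45518 + 2*sqrt(287) ≈ 45552.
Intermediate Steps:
A = 2*sqrt(287) (A = sqrt(1148) = 2*sqrt(287) ≈ 33.882)
(((11050 + 9495) - 8698) + 33671) + A = (((11050 + 9495) - 8698) + 33671) + 2*sqrt(287) = ((20545 - 8698) + 33671) + 2*sqrt(287) = (11847 + 33671) + 2*sqrt(287) = 45518 + 2*sqrt(287)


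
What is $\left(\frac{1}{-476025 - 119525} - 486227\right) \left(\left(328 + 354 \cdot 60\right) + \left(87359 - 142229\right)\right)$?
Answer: $\frac{4821671528509001}{297775} \approx 1.6192 \cdot 10^{10}$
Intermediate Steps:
$\left(\frac{1}{-476025 - 119525} - 486227\right) \left(\left(328 + 354 \cdot 60\right) + \left(87359 - 142229\right)\right) = \left(\frac{1}{-595550} - 486227\right) \left(\left(328 + 21240\right) + \left(87359 - 142229\right)\right) = \left(- \frac{1}{595550} - 486227\right) \left(21568 - 54870\right) = \left(- \frac{289572489851}{595550}\right) \left(-33302\right) = \frac{4821671528509001}{297775}$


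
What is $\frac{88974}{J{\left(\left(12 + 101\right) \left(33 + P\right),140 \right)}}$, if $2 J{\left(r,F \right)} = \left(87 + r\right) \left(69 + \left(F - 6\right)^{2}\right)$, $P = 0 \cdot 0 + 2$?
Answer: $\frac{88974}{36428525} \approx 0.0024424$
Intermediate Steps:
$P = 2$ ($P = 0 + 2 = 2$)
$J{\left(r,F \right)} = \frac{\left(69 + \left(-6 + F\right)^{2}\right) \left(87 + r\right)}{2}$ ($J{\left(r,F \right)} = \frac{\left(87 + r\right) \left(69 + \left(F - 6\right)^{2}\right)}{2} = \frac{\left(87 + r\right) \left(69 + \left(-6 + F\right)^{2}\right)}{2} = \frac{\left(69 + \left(-6 + F\right)^{2}\right) \left(87 + r\right)}{2}$)
$\frac{88974}{J{\left(\left(12 + 101\right) \left(33 + P\right),140 \right)}} = \frac{88974}{\frac{6003}{2} + \frac{69 \left(12 + 101\right) \left(33 + 2\right)}{2} + \frac{87 \left(-6 + 140\right)^{2}}{2} + \frac{\left(12 + 101\right) \left(33 + 2\right) \left(-6 + 140\right)^{2}}{2}} = \frac{88974}{\frac{6003}{2} + \frac{69 \cdot 113 \cdot 35}{2} + \frac{87 \cdot 134^{2}}{2} + \frac{113 \cdot 35 \cdot 134^{2}}{2}} = \frac{88974}{\frac{6003}{2} + \frac{69}{2} \cdot 3955 + \frac{87}{2} \cdot 17956 + \frac{1}{2} \cdot 3955 \cdot 17956} = \frac{88974}{\frac{6003}{2} + \frac{272895}{2} + 781086 + 35507990} = \frac{88974}{36428525}$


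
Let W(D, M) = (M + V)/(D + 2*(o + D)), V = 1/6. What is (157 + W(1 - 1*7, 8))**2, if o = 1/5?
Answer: 6831187801/278784 ≈ 24504.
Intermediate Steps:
o = 1/5 (o = 1*(1/5) = 1/5 ≈ 0.20000)
V = 1/6 ≈ 0.16667
W(D, M) = (1/6 + M)/(2/5 + 3*D) (W(D, M) = (M + 1/6)/(D + 2*(1/5 + D)) = (1/6 + M)/(D + (2/5 + 2*D)) = (1/6 + M)/(2/5 + 3*D))
(157 + W(1 - 1*7, 8))**2 = (157 + 5*(1 + 6*8)/(6*(2 + 15*(1 - 1*7))))**2 = (157 + 5*(1 + 48)/(6*(2 + 15*(1 - 7))))**2 = (157 + (5/6)*49/(2 + 15*(-6)))**2 = (157 + (5/6)*49/(2 - 90))**2 = (157 + (5/6)*49/(-88))**2 = (157 + (5/6)*(-1/88)*49)**2 = (157 - 245/528)**2 = (82651/528)**2 = 6831187801/278784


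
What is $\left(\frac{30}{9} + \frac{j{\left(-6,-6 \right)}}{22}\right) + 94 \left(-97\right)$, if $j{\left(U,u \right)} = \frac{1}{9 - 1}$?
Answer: $- \frac{4812541}{528} \approx -9114.7$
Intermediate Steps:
$j{\left(U,u \right)} = \frac{1}{8}$
$\left(\frac{30}{9} + \frac{j{\left(-6,-6 \right)}}{22}\right) + 94 \left(-97\right) = \left(\frac{30}{9} + \frac{1}{8 \cdot 22}\right) + 94 \left(-97\right) = \left(30 \cdot \frac{1}{9} + \frac{1}{8} \cdot \frac{1}{22}\right) - 9118 = \left(\frac{10}{3} + \frac{1}{176}\right) - 9118 = \frac{1763}{528} - 9118 = - \frac{4812541}{528}$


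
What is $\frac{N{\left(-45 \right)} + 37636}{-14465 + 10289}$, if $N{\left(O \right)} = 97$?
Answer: $- \frac{37733}{4176} \approx -9.0357$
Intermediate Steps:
$\frac{N{\left(-45 \right)} + 37636}{-14465 + 10289} = \frac{97 + 37636}{-14465 + 10289} = \frac{37733}{-4176} = 37733 \left(- \frac{1}{4176}\right) = - \frac{37733}{4176}$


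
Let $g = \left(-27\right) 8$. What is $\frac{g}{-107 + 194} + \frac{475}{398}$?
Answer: $- \frac{14881}{11542} \approx -1.2893$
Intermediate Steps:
$g = -216$
$\frac{g}{-107 + 194} + \frac{475}{398} = - \frac{216}{-107 + 194} + \frac{475}{398} = - \frac{216}{87} + 475 \cdot \frac{1}{398} = \left(-216\right) \frac{1}{87} + \frac{475}{398} = - \frac{72}{29} + \frac{475}{398} = - \frac{14881}{11542}$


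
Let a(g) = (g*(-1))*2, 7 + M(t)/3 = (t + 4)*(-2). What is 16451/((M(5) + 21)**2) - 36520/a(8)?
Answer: 6672221/2916 ≈ 2288.1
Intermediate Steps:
M(t) = -45 - 6*t (M(t) = -21 + 3*((t + 4)*(-2)) = -21 + 3*((4 + t)*(-2)) = -21 + 3*(-8 - 2*t) = -21 + (-24 - 6*t) = -45 - 6*t)
a(g) = -2*g (a(g) = -g*2 = -2*g)
16451/((M(5) + 21)**2) - 36520/a(8) = 16451/(((-45 - 6*5) + 21)**2) - 36520/((-2*8)) = 16451/(((-45 - 30) + 21)**2) - 36520/(-16) = 16451/((-75 + 21)**2) - 36520*(-1/16) = 16451/((-54)**2) + 4565/2 = 16451/2916 + 4565/2 = 6672221/2916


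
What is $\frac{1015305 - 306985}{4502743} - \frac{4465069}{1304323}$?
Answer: $- \frac{19181180116907}{5873031257989} \approx -3.266$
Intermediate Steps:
$\frac{1015305 - 306985}{4502743} - \frac{4465069}{1304323} = \left(1015305 - 306985\right) \frac{1}{4502743} - \frac{4465069}{1304323} = 708320 \cdot \frac{1}{4502743} - \frac{4465069}{1304323} = \frac{708320}{4502743} - \frac{4465069}{1304323} = - \frac{19181180116907}{5873031257989}$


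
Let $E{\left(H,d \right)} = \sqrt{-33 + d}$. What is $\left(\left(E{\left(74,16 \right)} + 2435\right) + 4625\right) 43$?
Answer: $303580 + 43 i \sqrt{17} \approx 3.0358 \cdot 10^{5} + 177.29 i$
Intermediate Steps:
$\left(\left(E{\left(74,16 \right)} + 2435\right) + 4625\right) 43 = \left(\left(\sqrt{-33 + 16} + 2435\right) + 4625\right) 43 = \left(\left(\sqrt{-17} + 2435\right) + 4625\right) 43 = \left(\left(i \sqrt{17} + 2435\right) + 4625\right) 43 = \left(\left(2435 + i \sqrt{17}\right) + 4625\right) 43 = \left(7060 + i \sqrt{17}\right) 43 = 303580 + 43 i \sqrt{17}$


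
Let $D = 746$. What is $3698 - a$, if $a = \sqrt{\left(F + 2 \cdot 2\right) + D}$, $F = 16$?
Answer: $3698 - \sqrt{766} \approx 3670.3$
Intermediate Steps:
$a = \sqrt{766}$ ($a = \sqrt{\left(16 + 2 \cdot 2\right) + 746} = \sqrt{\left(16 + 4\right) + 746} = \sqrt{20 + 746} = \sqrt{766} \approx 27.677$)
$3698 - a = 3698 - \sqrt{766}$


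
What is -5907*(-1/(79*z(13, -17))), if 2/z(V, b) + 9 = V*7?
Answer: 242187/79 ≈ 3065.7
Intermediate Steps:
z(V, b) = 2/(-9 + 7*V) (z(V, b) = 2/(-9 + V*7) = 2/(-9 + 7*V))
-5907*(-1/(79*z(13, -17))) = -5907/((-158/(-9 + 7*13))) = -5907/((-158/(-9 + 91))) = -5907/((-158/82)) = -5907/((-79*1/41)) = -5907/(-79/41) = -5907*(-41/79) = 242187/79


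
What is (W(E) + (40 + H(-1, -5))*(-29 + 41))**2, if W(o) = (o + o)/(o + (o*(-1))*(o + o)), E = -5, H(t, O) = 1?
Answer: 29311396/121 ≈ 2.4224e+5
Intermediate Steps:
W(o) = 2*o/(o - 2*o**2) (W(o) = (2*o)/(o + (-o)*(2*o)) = (2*o)/(o - 2*o**2) = 2*o/(o - 2*o**2))
(W(E) + (40 + H(-1, -5))*(-29 + 41))**2 = (-2/(-1 + 2*(-5)) + (40 + 1)*(-29 + 41))**2 = (-2/(-1 - 10) + 41*12)**2 = (-2/(-11) + 492)**2 = (-2*(-1/11) + 492)**2 = (2/11 + 492)**2 = (5414/11)**2 = 29311396/121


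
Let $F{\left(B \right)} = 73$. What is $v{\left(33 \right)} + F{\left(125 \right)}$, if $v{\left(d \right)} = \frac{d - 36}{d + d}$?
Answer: $\frac{1605}{22} \approx 72.955$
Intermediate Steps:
$v{\left(d \right)} = \frac{-36 + d}{2 d}$
$v{\left(33 \right)} + F{\left(125 \right)} = \frac{-36 + 33}{2 \cdot 33} + 73 = \frac{1}{2} \cdot \frac{1}{33} \left(-3\right) + 73 = - \frac{1}{22} + 73 = \frac{1605}{22}$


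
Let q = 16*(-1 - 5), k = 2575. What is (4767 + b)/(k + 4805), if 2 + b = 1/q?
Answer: 457439/708480 ≈ 0.64566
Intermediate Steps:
q = -96 (q = 16*(-6) = -96)
b = -193/96 (b = -2 + 1/(-96) = -2 - 1/96 = -193/96 ≈ -2.0104)
(4767 + b)/(k + 4805) = (4767 - 193/96)/(2575 + 4805) = (457439/96)/7380 = (457439/96)*(1/7380) = 457439/708480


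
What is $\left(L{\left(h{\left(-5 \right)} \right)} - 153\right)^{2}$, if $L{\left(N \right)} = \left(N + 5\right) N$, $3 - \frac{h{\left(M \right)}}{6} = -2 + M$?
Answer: $14040009$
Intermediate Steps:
$h{\left(M \right)} = 30 - 6 M$ ($h{\left(M \right)} = 18 - 6 \left(-2 + M\right) = 18 - \left(-12 + 6 M\right) = 30 - 6 M$)
$L{\left(N \right)} = N \left(5 + N\right)$ ($L{\left(N \right)} = \left(5 + N\right) N = N \left(5 + N\right)$)
$\left(L{\left(h{\left(-5 \right)} \right)} - 153\right)^{2} = \left(\left(30 - -30\right) \left(5 + \left(30 - -30\right)\right) - 153\right)^{2} = \left(\left(30 + 30\right) \left(5 + \left(30 + 30\right)\right) - 153\right)^{2} = \left(60 \left(5 + 60\right) - 153\right)^{2} = \left(60 \cdot 65 - 153\right)^{2} = \left(3900 - 153\right)^{2} = 3747^{2} = 14040009$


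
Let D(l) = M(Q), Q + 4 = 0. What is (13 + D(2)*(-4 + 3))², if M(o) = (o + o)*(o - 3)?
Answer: 1849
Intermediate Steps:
Q = -4 (Q = -4 + 0 = -4)
M(o) = 2*o*(-3 + o) (M(o) = (2*o)*(-3 + o) = 2*o*(-3 + o))
D(l) = 56 (D(l) = 2*(-4)*(-3 - 4) = 2*(-4)*(-7) = 56)
(13 + D(2)*(-4 + 3))² = (13 + 56*(-4 + 3))² = (13 + 56*(-1))² = (13 - 56)² = (-43)² = 1849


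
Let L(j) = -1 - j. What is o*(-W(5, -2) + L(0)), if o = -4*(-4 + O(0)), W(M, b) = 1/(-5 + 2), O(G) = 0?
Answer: -32/3 ≈ -10.667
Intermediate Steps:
W(M, b) = -⅓ (W(M, b) = 1/(-3) = -⅓)
o = 16 (o = -4*(-4 + 0) = -4*(-4) = 16)
o*(-W(5, -2) + L(0)) = 16*(-1*(-⅓) + (-1 - 1*0)) = 16*(⅓ + (-1 + 0)) = 16*(⅓ - 1) = 16*(-⅔) = -32/3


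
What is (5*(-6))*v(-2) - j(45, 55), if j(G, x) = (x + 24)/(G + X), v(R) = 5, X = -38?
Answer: -1129/7 ≈ -161.29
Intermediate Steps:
j(G, x) = (24 + x)/(-38 + G) (j(G, x) = (x + 24)/(G - 38) = (24 + x)/(-38 + G))
(5*(-6))*v(-2) - j(45, 55) = (5*(-6))*5 - (24 + 55)/(-38 + 45) = -30*5 - 79/7 = -150 - 79/7 = -1129/7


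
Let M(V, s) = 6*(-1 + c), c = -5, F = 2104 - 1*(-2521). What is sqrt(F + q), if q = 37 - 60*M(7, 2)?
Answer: 3*sqrt(758) ≈ 82.595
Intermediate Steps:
F = 4625 (F = 2104 + 2521 = 4625)
M(V, s) = -36 (M(V, s) = 6*(-1 - 5) = 6*(-6) = -36)
q = 2197 (q = 37 - 60*(-36) = 37 + 2160 = 2197)
sqrt(F + q) = sqrt(4625 + 2197) = sqrt(6822) = 3*sqrt(758)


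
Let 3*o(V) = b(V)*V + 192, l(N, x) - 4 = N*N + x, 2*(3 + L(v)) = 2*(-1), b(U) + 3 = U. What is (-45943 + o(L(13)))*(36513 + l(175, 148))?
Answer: -3086569870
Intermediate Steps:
b(U) = -3 + U
L(v) = -4 (L(v) = -3 + (2*(-1))/2 = -3 + (½)*(-2) = -3 - 1 = -4)
l(N, x) = 4 + x + N² (l(N, x) = 4 + (N*N + x) = 4 + (N² + x) = 4 + (x + N²) = 4 + x + N²)
o(V) = 64 + V*(-3 + V)/3 (o(V) = ((-3 + V)*V + 192)/3 = (V*(-3 + V) + 192)/3 = (192 + V*(-3 + V))/3 = 64 + V*(-3 + V)/3)
(-45943 + o(L(13)))*(36513 + l(175, 148)) = (-45943 + (64 + (⅓)*(-4)*(-3 - 4)))*(36513 + (4 + 148 + 175²)) = (-45943 + (64 + (⅓)*(-4)*(-7)))*(36513 + (4 + 148 + 30625)) = (-45943 + (64 + 28/3))*(36513 + 30777) = (-45943 + 220/3)*67290 = -137609/3*67290 = -3086569870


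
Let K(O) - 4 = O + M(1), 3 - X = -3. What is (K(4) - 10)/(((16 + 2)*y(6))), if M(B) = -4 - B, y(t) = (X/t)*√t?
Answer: -7*√6/108 ≈ -0.15876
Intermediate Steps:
X = 6 (X = 3 - 1*(-3) = 3 + 3 = 6)
y(t) = 6/√t (y(t) = (6/t)*√t = 6/√t)
K(O) = -1 + O (K(O) = 4 + (O + (-4 - 1*1)) = 4 + (O + (-4 - 1)) = 4 + (O - 5) = 4 + (-5 + O) = -1 + O)
(K(4) - 10)/(((16 + 2)*y(6))) = ((-1 + 4) - 10)/(((16 + 2)*(6/√6))) = (3 - 10)/((18*(6*(√6/6)))) = -7/(18*√6) = (√6/108)*(-7) = -7*√6/108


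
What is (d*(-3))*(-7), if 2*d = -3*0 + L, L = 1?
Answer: 21/2 ≈ 10.500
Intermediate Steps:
d = 1/2 (d = (-3*0 + 1)/2 = (0 + 1)/2 = (1/2)*1 = 1/2 ≈ 0.50000)
(d*(-3))*(-7) = ((1/2)*(-3))*(-7) = -3/2*(-7) = 21/2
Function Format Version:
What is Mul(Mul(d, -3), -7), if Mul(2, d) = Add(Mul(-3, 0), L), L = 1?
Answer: Rational(21, 2) ≈ 10.500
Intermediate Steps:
d = Rational(1, 2) (d = Mul(Rational(1, 2), Add(Mul(-3, 0), 1)) = Mul(Rational(1, 2), Add(0, 1)) = Mul(Rational(1, 2), 1) = Rational(1, 2) ≈ 0.50000)
Mul(Mul(d, -3), -7) = Mul(Mul(Rational(1, 2), -3), -7) = Mul(Rational(-3, 2), -7) = Rational(21, 2)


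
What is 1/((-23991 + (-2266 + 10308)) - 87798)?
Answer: -1/103747 ≈ -9.6388e-6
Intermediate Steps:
1/((-23991 + (-2266 + 10308)) - 87798) = 1/((-23991 + 8042) - 87798) = 1/(-15949 - 87798) = 1/(-103747) = -1/103747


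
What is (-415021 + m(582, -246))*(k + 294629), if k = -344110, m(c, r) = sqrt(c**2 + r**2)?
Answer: 20535654101 - 296886*sqrt(11090) ≈ 2.0504e+10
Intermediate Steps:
(-415021 + m(582, -246))*(k + 294629) = (-415021 + sqrt(582**2 + (-246)**2))*(-344110 + 294629) = (-415021 + sqrt(338724 + 60516))*(-49481) = (-415021 + sqrt(399240))*(-49481) = (-415021 + 6*sqrt(11090))*(-49481) = 20535654101 - 296886*sqrt(11090)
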